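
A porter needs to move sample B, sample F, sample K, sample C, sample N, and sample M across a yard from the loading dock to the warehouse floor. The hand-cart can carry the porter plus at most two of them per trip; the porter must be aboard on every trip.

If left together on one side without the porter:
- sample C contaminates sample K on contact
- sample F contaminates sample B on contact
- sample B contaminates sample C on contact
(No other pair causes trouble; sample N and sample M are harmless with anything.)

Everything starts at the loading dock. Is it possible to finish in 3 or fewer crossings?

Counting alone: the porter can take at most 2 across per trip to the warehouse floor, so moving all 6 needs at least 3 loaded trips out, with a return between consecutive ones — at least 5 crossings.
Since 3 < 5, 3 crossings cannot be enough. (The shortest complete plan in fact takes 5:)
1. Porter goes to the warehouse floor with sample B and sample K.
2. Porter goes back to the loading dock alone.
3. Porter goes to the warehouse floor with sample M and sample N.
4. Porter goes back to the loading dock alone.
5. Porter goes to the warehouse floor with sample C and sample F.

No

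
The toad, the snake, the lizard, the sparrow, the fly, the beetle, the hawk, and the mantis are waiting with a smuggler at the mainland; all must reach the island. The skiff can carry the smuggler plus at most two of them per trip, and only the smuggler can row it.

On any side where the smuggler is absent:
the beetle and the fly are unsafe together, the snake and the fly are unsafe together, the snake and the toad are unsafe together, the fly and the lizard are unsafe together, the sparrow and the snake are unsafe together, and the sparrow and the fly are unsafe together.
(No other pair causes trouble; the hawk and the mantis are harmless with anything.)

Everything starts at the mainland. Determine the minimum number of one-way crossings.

13

Counting alone: the smuggler can take at most 2 across per trip to the island, so moving all 8 needs at least 4 loaded trips out, with a return between consecutive ones — at least 7 crossings.
The safety rule pushes this higher. Following every safe sequence of crossings, the most of the 8 that can be at the island as the skiff arrives there on crossings 7, 9, 11 is 5, 6, 7 respectively — never all 8.
So no plan with fewer than 13 crossings exists, and this one achieves 13:
1. Smuggler goes to the island with the fly and the snake.
2. Smuggler goes back to the mainland with the snake.
3. Smuggler goes to the island with the snake and the toad.
4. Smuggler goes back to the mainland with the snake.
5. Smuggler goes to the island with the hawk and the snake.
6. Smuggler goes back to the mainland with the snake.
7. Smuggler goes to the island with the mantis and the snake.
8. Smuggler goes back to the mainland with the snake.
9. Smuggler goes to the island with the lizard and the sparrow.
10. Smuggler goes back to the mainland with the fly.
11. Smuggler goes to the island with the beetle and the snake.
12. Smuggler goes back to the mainland with the snake.
13. Smuggler goes to the island with the fly and the snake.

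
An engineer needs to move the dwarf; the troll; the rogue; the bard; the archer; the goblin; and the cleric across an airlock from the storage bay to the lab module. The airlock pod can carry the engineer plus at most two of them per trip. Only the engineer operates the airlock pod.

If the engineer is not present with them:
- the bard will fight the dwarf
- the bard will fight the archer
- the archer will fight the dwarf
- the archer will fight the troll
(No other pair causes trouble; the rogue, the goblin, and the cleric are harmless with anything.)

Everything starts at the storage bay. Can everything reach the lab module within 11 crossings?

Yes

Yes — this plan uses 11 crossings (≤ 11):
1. Engineer goes to the lab module with the archer and the dwarf.  [the storage bay: the bard, the cleric, the goblin, the rogue, the troll | the lab module: the archer, the dwarf]
2. Engineer goes back to the storage bay with the dwarf.  [the storage bay: the bard, the cleric, the dwarf, the goblin, the rogue, the troll | the lab module: the archer]
3. Engineer goes to the lab module with the dwarf and the troll.  [the storage bay: the bard, the cleric, the goblin, the rogue | the lab module: the archer, the dwarf, the troll]
4. Engineer goes back to the storage bay with the archer.  [the storage bay: the archer, the bard, the cleric, the goblin, the rogue | the lab module: the dwarf, the troll]
5. Engineer goes to the lab module with the bard and the rogue.  [the storage bay: the archer, the cleric, the goblin | the lab module: the bard, the dwarf, the rogue, the troll]
6. Engineer goes back to the storage bay with the dwarf.  [the storage bay: the archer, the cleric, the dwarf, the goblin | the lab module: the bard, the rogue, the troll]
7. Engineer goes to the lab module with the dwarf and the goblin.  [the storage bay: the archer, the cleric | the lab module: the bard, the dwarf, the goblin, the rogue, the troll]
8. Engineer goes back to the storage bay with the dwarf.  [the storage bay: the archer, the cleric, the dwarf | the lab module: the bard, the goblin, the rogue, the troll]
9. Engineer goes to the lab module with the cleric and the dwarf.  [the storage bay: the archer | the lab module: the bard, the cleric, the dwarf, the goblin, the rogue, the troll]
10. Engineer goes back to the storage bay with the dwarf.  [the storage bay: the archer, the dwarf | the lab module: the bard, the cleric, the goblin, the rogue, the troll]
11. Engineer goes to the lab module with the archer and the dwarf.  [the storage bay: — | the lab module: the archer, the bard, the cleric, the dwarf, the goblin, the rogue, the troll]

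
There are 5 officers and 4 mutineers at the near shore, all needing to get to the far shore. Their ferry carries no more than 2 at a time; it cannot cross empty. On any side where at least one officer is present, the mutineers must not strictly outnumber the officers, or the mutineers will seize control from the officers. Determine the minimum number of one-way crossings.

15

Counting alone: each trip to the far shore takes at most 2 across and each return brings at least 1 back, so after t trips out (and t−1 returns) at most 2t − (t−1) of the 9 are across; that first reaches 9 at t = 8, so at least 15 crossings are needed.
The plan below uses exactly 15 crossings, so it is optimal:
1. 2 mutineers → the far shore.  (the near shore: 5O 2M; the far shore: 0O 2M)
2. 1 mutineer ← the near shore.  (the near shore: 5O 3M; the far shore: 0O 1M)
3. 2 mutineers → the far shore.  (the near shore: 5O 1M; the far shore: 0O 3M)
4. 1 mutineer ← the near shore.  (the near shore: 5O 2M; the far shore: 0O 2M)
5. 2 officers → the far shore.  (the near shore: 3O 2M; the far shore: 2O 2M)
6. 1 mutineer ← the near shore.  (the near shore: 3O 3M; the far shore: 2O 1M)
7. 1 officer and 1 mutineer → the far shore.  (the near shore: 2O 2M; the far shore: 3O 2M)
8. 1 officer ← the near shore.  (the near shore: 3O 2M; the far shore: 2O 2M)
9. 1 officer and 1 mutineer → the far shore.  (the near shore: 2O 1M; the far shore: 3O 3M)
10. 1 mutineer ← the near shore.  (the near shore: 2O 2M; the far shore: 3O 2M)
11. 1 officer and 1 mutineer → the far shore.  (the near shore: 1O 1M; the far shore: 4O 3M)
12. 1 officer ← the near shore.  (the near shore: 2O 1M; the far shore: 3O 3M)
13. 1 officer and 1 mutineer → the far shore.  (the near shore: 1O 0M; the far shore: 4O 4M)
14. 1 mutineer ← the near shore.  (the near shore: 1O 1M; the far shore: 4O 3M)
15. 1 officer and 1 mutineer → the far shore.  (the near shore: 0O 0M; the far shore: 5O 4M)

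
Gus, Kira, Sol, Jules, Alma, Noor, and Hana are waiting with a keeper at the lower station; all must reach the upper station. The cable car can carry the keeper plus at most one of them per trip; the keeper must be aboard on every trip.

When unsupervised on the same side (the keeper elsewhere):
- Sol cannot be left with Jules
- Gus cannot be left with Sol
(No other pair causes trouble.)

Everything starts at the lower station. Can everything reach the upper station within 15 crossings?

Yes — this plan uses 15 crossings (≤ 15):
1. Keeper goes to the upper station with Sol.  [the lower station: Alma, Gus, Hana, Jules, Kira, Noor | the upper station: Sol]
2. Keeper goes back to the lower station alone.  [the lower station: Alma, Gus, Hana, Jules, Kira, Noor | the upper station: Sol]
3. Keeper goes to the upper station with Gus.  [the lower station: Alma, Hana, Jules, Kira, Noor | the upper station: Gus, Sol]
4. Keeper goes back to the lower station with Sol.  [the lower station: Alma, Hana, Jules, Kira, Noor, Sol | the upper station: Gus]
5. Keeper goes to the upper station with Jules.  [the lower station: Alma, Hana, Kira, Noor, Sol | the upper station: Gus, Jules]
6. Keeper goes back to the lower station alone.  [the lower station: Alma, Hana, Kira, Noor, Sol | the upper station: Gus, Jules]
7. Keeper goes to the upper station with Kira.  [the lower station: Alma, Hana, Noor, Sol | the upper station: Gus, Jules, Kira]
8. Keeper goes back to the lower station alone.  [the lower station: Alma, Hana, Noor, Sol | the upper station: Gus, Jules, Kira]
9. Keeper goes to the upper station with Alma.  [the lower station: Hana, Noor, Sol | the upper station: Alma, Gus, Jules, Kira]
10. Keeper goes back to the lower station alone.  [the lower station: Hana, Noor, Sol | the upper station: Alma, Gus, Jules, Kira]
11. Keeper goes to the upper station with Noor.  [the lower station: Hana, Sol | the upper station: Alma, Gus, Jules, Kira, Noor]
12. Keeper goes back to the lower station alone.  [the lower station: Hana, Sol | the upper station: Alma, Gus, Jules, Kira, Noor]
13. Keeper goes to the upper station with Hana.  [the lower station: Sol | the upper station: Alma, Gus, Hana, Jules, Kira, Noor]
14. Keeper goes back to the lower station alone.  [the lower station: Sol | the upper station: Alma, Gus, Hana, Jules, Kira, Noor]
15. Keeper goes to the upper station with Sol.  [the lower station: — | the upper station: Alma, Gus, Hana, Jules, Kira, Noor, Sol]

Yes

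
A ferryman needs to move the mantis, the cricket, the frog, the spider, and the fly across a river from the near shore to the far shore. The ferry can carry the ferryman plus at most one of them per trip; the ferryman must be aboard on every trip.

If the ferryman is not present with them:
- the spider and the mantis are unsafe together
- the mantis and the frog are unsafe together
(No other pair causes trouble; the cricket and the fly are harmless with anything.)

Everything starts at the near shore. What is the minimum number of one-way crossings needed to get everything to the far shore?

11

Counting alone: the ferryman can take at most 1 across per trip to the far shore, so moving all 5 needs at least 5 loaded trips out, with a return between consecutive ones — at least 9 crossings.
The safety rule pushes this higher. Following every safe sequence of crossings, the most of the 5 that can be at the far shore as the ferry arrives there on crossing 9 is 4 — never all 5.
So no plan with fewer than 11 crossings exists, and this one achieves 11:
1. Ferryman goes to the far shore with the mantis.
2. Ferryman goes back to the near shore alone.
3. Ferryman goes to the far shore with the cricket.
4. Ferryman goes back to the near shore alone.
5. Ferryman goes to the far shore with the frog.
6. Ferryman goes back to the near shore with the mantis.
7. Ferryman goes to the far shore with the spider.
8. Ferryman goes back to the near shore alone.
9. Ferryman goes to the far shore with the fly.
10. Ferryman goes back to the near shore alone.
11. Ferryman goes to the far shore with the mantis.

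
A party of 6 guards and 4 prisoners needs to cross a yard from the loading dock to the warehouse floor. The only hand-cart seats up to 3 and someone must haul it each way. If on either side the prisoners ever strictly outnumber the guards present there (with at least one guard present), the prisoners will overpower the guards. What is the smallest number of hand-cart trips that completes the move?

9

Counting alone: each trip to the warehouse floor takes at most 3 across and each return brings at least 1 back, so after t trips out (and t−1 returns) at most 3t − (t−1) of the 10 are across; that first reaches 10 at t = 5, so at least 9 crossings are needed.
The plan below uses exactly 9 crossings, so it is optimal:
1. 2 prisoners → the warehouse floor.  (the loading dock: 6G 2P; the warehouse floor: 0G 2P)
2. 1 prisoner ← the loading dock.  (the loading dock: 6G 3P; the warehouse floor: 0G 1P)
3. 3 prisoners → the warehouse floor.  (the loading dock: 6G 0P; the warehouse floor: 0G 4P)
4. 1 prisoner ← the loading dock.  (the loading dock: 6G 1P; the warehouse floor: 0G 3P)
5. 3 guards → the warehouse floor.  (the loading dock: 3G 1P; the warehouse floor: 3G 3P)
6. 1 prisoner ← the loading dock.  (the loading dock: 3G 2P; the warehouse floor: 3G 2P)
7. 1 guard and 2 prisoners → the warehouse floor.  (the loading dock: 2G 0P; the warehouse floor: 4G 4P)
8. 1 prisoner ← the loading dock.  (the loading dock: 2G 1P; the warehouse floor: 4G 3P)
9. 2 guards and 1 prisoner → the warehouse floor.  (the loading dock: 0G 0P; the warehouse floor: 6G 4P)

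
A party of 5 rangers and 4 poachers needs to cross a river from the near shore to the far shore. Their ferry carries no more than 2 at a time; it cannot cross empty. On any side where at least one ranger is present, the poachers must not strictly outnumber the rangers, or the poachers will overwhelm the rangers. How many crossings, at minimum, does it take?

Counting alone: each trip to the far shore takes at most 2 across and each return brings at least 1 back, so after t trips out (and t−1 returns) at most 2t − (t−1) of the 9 are across; that first reaches 9 at t = 8, so at least 15 crossings are needed.
The plan below uses exactly 15 crossings, so it is optimal:
1. 2 poachers → the far shore.  (the near shore: 5R 2P; the far shore: 0R 2P)
2. 1 poacher ← the near shore.  (the near shore: 5R 3P; the far shore: 0R 1P)
3. 2 poachers → the far shore.  (the near shore: 5R 1P; the far shore: 0R 3P)
4. 1 poacher ← the near shore.  (the near shore: 5R 2P; the far shore: 0R 2P)
5. 2 rangers → the far shore.  (the near shore: 3R 2P; the far shore: 2R 2P)
6. 1 poacher ← the near shore.  (the near shore: 3R 3P; the far shore: 2R 1P)
7. 1 ranger and 1 poacher → the far shore.  (the near shore: 2R 2P; the far shore: 3R 2P)
8. 1 ranger ← the near shore.  (the near shore: 3R 2P; the far shore: 2R 2P)
9. 1 ranger and 1 poacher → the far shore.  (the near shore: 2R 1P; the far shore: 3R 3P)
10. 1 poacher ← the near shore.  (the near shore: 2R 2P; the far shore: 3R 2P)
11. 1 ranger and 1 poacher → the far shore.  (the near shore: 1R 1P; the far shore: 4R 3P)
12. 1 ranger ← the near shore.  (the near shore: 2R 1P; the far shore: 3R 3P)
13. 1 ranger and 1 poacher → the far shore.  (the near shore: 1R 0P; the far shore: 4R 4P)
14. 1 poacher ← the near shore.  (the near shore: 1R 1P; the far shore: 4R 3P)
15. 1 ranger and 1 poacher → the far shore.  (the near shore: 0R 0P; the far shore: 5R 4P)

15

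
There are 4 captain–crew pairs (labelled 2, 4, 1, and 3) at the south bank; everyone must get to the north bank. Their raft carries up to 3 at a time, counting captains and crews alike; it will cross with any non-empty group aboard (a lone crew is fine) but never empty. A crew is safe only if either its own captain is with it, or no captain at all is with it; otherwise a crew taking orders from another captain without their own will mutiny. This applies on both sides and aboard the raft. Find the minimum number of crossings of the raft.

Counting alone: each trip to the north bank takes at most 3 across and each return brings at least 1 back, so after t trips out (and t−1 returns) at most 3t − (t−1) of the 8 are across; that first reaches 8 at t = 4, so at least 7 crossings are needed.
The safety rule pushes this higher. Following every safe sequence of crossings, the most of the 8 that can be at the north bank as the raft arrives there on crossing 7 is 7 — never all 8.
So no plan with fewer than 9 crossings exists, and this one achieves 9:
1. captain 2 and crew 2 cross → the north bank.
2. captain 2 crosses ← the south bank.
3. captain 2, captain 4, and crew 4 cross → the north bank.
4. captain 2 and crew 2 cross ← the south bank.
5. captain 1, captain 2, and captain 3 cross → the north bank.
6. crew 4 crosses ← the south bank.
7. crew 2 and crew 4 cross → the north bank.
8. crew 2 crosses ← the south bank.
9. crew 1, crew 2, and crew 3 cross → the north bank.

9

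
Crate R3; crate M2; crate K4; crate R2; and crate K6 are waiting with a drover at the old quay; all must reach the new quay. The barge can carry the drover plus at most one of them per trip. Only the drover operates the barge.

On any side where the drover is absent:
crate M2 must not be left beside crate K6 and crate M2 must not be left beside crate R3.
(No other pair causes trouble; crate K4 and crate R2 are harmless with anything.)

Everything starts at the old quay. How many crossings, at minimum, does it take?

11

Counting alone: the drover can take at most 1 across per trip to the new quay, so moving all 5 needs at least 5 loaded trips out, with a return between consecutive ones — at least 9 crossings.
The safety rule pushes this higher. Following every safe sequence of crossings, the most of the 5 that can be at the new quay as the barge arrives there on crossing 9 is 4 — never all 5.
So no plan with fewer than 11 crossings exists, and this one achieves 11:
1. Drover goes to the new quay with crate M2.  [the old quay: crate K4, crate K6, crate R2, crate R3 | the new quay: crate M2]
2. Drover goes back to the old quay alone.  [the old quay: crate K4, crate K6, crate R2, crate R3 | the new quay: crate M2]
3. Drover goes to the new quay with crate R3.  [the old quay: crate K4, crate K6, crate R2 | the new quay: crate M2, crate R3]
4. Drover goes back to the old quay with crate M2.  [the old quay: crate K4, crate K6, crate M2, crate R2 | the new quay: crate R3]
5. Drover goes to the new quay with crate K6.  [the old quay: crate K4, crate M2, crate R2 | the new quay: crate K6, crate R3]
6. Drover goes back to the old quay alone.  [the old quay: crate K4, crate M2, crate R2 | the new quay: crate K6, crate R3]
7. Drover goes to the new quay with crate K4.  [the old quay: crate M2, crate R2 | the new quay: crate K4, crate K6, crate R3]
8. Drover goes back to the old quay alone.  [the old quay: crate M2, crate R2 | the new quay: crate K4, crate K6, crate R3]
9. Drover goes to the new quay with crate R2.  [the old quay: crate M2 | the new quay: crate K4, crate K6, crate R2, crate R3]
10. Drover goes back to the old quay alone.  [the old quay: crate M2 | the new quay: crate K4, crate K6, crate R2, crate R3]
11. Drover goes to the new quay with crate M2.  [the old quay: — | the new quay: crate K4, crate K6, crate M2, crate R2, crate R3]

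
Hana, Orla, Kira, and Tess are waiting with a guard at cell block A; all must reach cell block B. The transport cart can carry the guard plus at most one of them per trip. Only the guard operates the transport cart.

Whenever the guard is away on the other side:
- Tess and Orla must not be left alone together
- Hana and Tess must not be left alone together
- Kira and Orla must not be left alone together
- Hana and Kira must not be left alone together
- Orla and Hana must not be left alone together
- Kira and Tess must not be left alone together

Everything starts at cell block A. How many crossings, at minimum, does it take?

impossible

Whatever the first load, the items left behind include a forbidden pair without the guard. No opening move is safe, so no plan exists.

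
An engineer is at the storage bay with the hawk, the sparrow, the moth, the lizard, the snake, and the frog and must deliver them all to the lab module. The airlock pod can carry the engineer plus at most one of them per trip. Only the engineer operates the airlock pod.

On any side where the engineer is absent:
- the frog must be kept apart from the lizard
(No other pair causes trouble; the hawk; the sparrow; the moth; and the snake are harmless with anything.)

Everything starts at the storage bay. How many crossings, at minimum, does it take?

11

Counting alone: the engineer can take at most 1 across per trip to the lab module, so moving all 6 needs at least 6 loaded trips out, with a return between consecutive ones — at least 11 crossings.
The plan below uses exactly 11 crossings, so it is optimal:
1. Engineer goes to the lab module with the lizard.  [the storage bay: the frog, the hawk, the moth, the snake, the sparrow | the lab module: the lizard]
2. Engineer goes back to the storage bay alone.  [the storage bay: the frog, the hawk, the moth, the snake, the sparrow | the lab module: the lizard]
3. Engineer goes to the lab module with the hawk.  [the storage bay: the frog, the moth, the snake, the sparrow | the lab module: the hawk, the lizard]
4. Engineer goes back to the storage bay alone.  [the storage bay: the frog, the moth, the snake, the sparrow | the lab module: the hawk, the lizard]
5. Engineer goes to the lab module with the sparrow.  [the storage bay: the frog, the moth, the snake | the lab module: the hawk, the lizard, the sparrow]
6. Engineer goes back to the storage bay alone.  [the storage bay: the frog, the moth, the snake | the lab module: the hawk, the lizard, the sparrow]
7. Engineer goes to the lab module with the moth.  [the storage bay: the frog, the snake | the lab module: the hawk, the lizard, the moth, the sparrow]
8. Engineer goes back to the storage bay alone.  [the storage bay: the frog, the snake | the lab module: the hawk, the lizard, the moth, the sparrow]
9. Engineer goes to the lab module with the snake.  [the storage bay: the frog | the lab module: the hawk, the lizard, the moth, the snake, the sparrow]
10. Engineer goes back to the storage bay alone.  [the storage bay: the frog | the lab module: the hawk, the lizard, the moth, the snake, the sparrow]
11. Engineer goes to the lab module with the frog.  [the storage bay: — | the lab module: the frog, the hawk, the lizard, the moth, the snake, the sparrow]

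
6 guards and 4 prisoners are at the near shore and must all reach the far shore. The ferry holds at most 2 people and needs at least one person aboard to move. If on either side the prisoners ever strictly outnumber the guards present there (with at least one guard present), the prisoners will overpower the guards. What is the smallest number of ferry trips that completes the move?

Counting alone: each trip to the far shore takes at most 2 across and each return brings at least 1 back, so after t trips out (and t−1 returns) at most 2t − (t−1) of the 10 are across; that first reaches 10 at t = 9, so at least 17 crossings are needed.
The plan below uses exactly 17 crossings, so it is optimal:
1. 2 prisoners → the far shore.  (the near shore: 6G 2P; the far shore: 0G 2P)
2. 1 prisoner ← the near shore.  (the near shore: 6G 3P; the far shore: 0G 1P)
3. 2 prisoners → the far shore.  (the near shore: 6G 1P; the far shore: 0G 3P)
4. 1 prisoner ← the near shore.  (the near shore: 6G 2P; the far shore: 0G 2P)
5. 2 guards → the far shore.  (the near shore: 4G 2P; the far shore: 2G 2P)
6. 1 prisoner ← the near shore.  (the near shore: 4G 3P; the far shore: 2G 1P)
7. 1 guard and 1 prisoner → the far shore.  (the near shore: 3G 2P; the far shore: 3G 2P)
8. 1 prisoner ← the near shore.  (the near shore: 3G 3P; the far shore: 3G 1P)
9. 2 prisoners → the far shore.  (the near shore: 3G 1P; the far shore: 3G 3P)
10. 1 prisoner ← the near shore.  (the near shore: 3G 2P; the far shore: 3G 2P)
11. 1 guard and 1 prisoner → the far shore.  (the near shore: 2G 1P; the far shore: 4G 3P)
12. 1 prisoner ← the near shore.  (the near shore: 2G 2P; the far shore: 4G 2P)
13. 2 prisoners → the far shore.  (the near shore: 2G 0P; the far shore: 4G 4P)
14. 1 prisoner ← the near shore.  (the near shore: 2G 1P; the far shore: 4G 3P)
15. 1 guard and 1 prisoner → the far shore.  (the near shore: 1G 0P; the far shore: 5G 4P)
16. 1 prisoner ← the near shore.  (the near shore: 1G 1P; the far shore: 5G 3P)
17. 1 guard and 1 prisoner → the far shore.  (the near shore: 0G 0P; the far shore: 6G 4P)

17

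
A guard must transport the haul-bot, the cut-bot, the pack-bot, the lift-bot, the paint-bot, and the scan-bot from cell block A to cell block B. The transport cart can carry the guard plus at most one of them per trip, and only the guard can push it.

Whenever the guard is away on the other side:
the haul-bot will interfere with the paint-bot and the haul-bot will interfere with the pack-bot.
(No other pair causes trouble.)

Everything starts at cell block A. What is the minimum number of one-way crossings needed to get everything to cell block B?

13

Counting alone: the guard can take at most 1 across per trip to cell block B, so moving all 6 needs at least 6 loaded trips out, with a return between consecutive ones — at least 11 crossings.
The safety rule pushes this higher. Following every safe sequence of crossings, the most of the 6 that can be at cell block B as the transport cart arrives there on crossing 11 is 5 — never all 6.
So no plan with fewer than 13 crossings exists, and this one achieves 13:
1. Guard goes to cell block B with the haul-bot.  [cell block A: the cut-bot, the lift-bot, the pack-bot, the paint-bot, the scan-bot | cell block B: the haul-bot]
2. Guard goes back to cell block A alone.  [cell block A: the cut-bot, the lift-bot, the pack-bot, the paint-bot, the scan-bot | cell block B: the haul-bot]
3. Guard goes to cell block B with the cut-bot.  [cell block A: the lift-bot, the pack-bot, the paint-bot, the scan-bot | cell block B: the cut-bot, the haul-bot]
4. Guard goes back to cell block A alone.  [cell block A: the lift-bot, the pack-bot, the paint-bot, the scan-bot | cell block B: the cut-bot, the haul-bot]
5. Guard goes to cell block B with the pack-bot.  [cell block A: the lift-bot, the paint-bot, the scan-bot | cell block B: the cut-bot, the haul-bot, the pack-bot]
6. Guard goes back to cell block A with the haul-bot.  [cell block A: the haul-bot, the lift-bot, the paint-bot, the scan-bot | cell block B: the cut-bot, the pack-bot]
7. Guard goes to cell block B with the paint-bot.  [cell block A: the haul-bot, the lift-bot, the scan-bot | cell block B: the cut-bot, the pack-bot, the paint-bot]
8. Guard goes back to cell block A alone.  [cell block A: the haul-bot, the lift-bot, the scan-bot | cell block B: the cut-bot, the pack-bot, the paint-bot]
9. Guard goes to cell block B with the lift-bot.  [cell block A: the haul-bot, the scan-bot | cell block B: the cut-bot, the lift-bot, the pack-bot, the paint-bot]
10. Guard goes back to cell block A alone.  [cell block A: the haul-bot, the scan-bot | cell block B: the cut-bot, the lift-bot, the pack-bot, the paint-bot]
11. Guard goes to cell block B with the scan-bot.  [cell block A: the haul-bot | cell block B: the cut-bot, the lift-bot, the pack-bot, the paint-bot, the scan-bot]
12. Guard goes back to cell block A alone.  [cell block A: the haul-bot | cell block B: the cut-bot, the lift-bot, the pack-bot, the paint-bot, the scan-bot]
13. Guard goes to cell block B with the haul-bot.  [cell block A: — | cell block B: the cut-bot, the haul-bot, the lift-bot, the pack-bot, the paint-bot, the scan-bot]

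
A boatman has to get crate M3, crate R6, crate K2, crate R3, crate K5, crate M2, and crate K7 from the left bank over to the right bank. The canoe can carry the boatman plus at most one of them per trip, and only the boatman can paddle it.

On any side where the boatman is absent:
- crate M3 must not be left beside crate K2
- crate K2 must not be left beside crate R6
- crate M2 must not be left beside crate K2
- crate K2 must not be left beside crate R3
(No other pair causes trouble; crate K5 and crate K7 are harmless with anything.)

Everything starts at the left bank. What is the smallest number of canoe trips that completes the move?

impossible

Following every safe sequence of crossings from the start, the most of the 7 that can be at the right bank as the canoe arrives there on crossings 1, 3, 5, 7 is 1, 2, 3, 4 respectively; the best ever achieved is 4 of 7.
From crossing 9 on, no configuration arises that was not already reachable earlier: only 44 distinct safe configurations (who is on which side, and where the canoe is) can ever be reached, none of them has everyone across, and every continuation just revisits them. So no valid plan exists.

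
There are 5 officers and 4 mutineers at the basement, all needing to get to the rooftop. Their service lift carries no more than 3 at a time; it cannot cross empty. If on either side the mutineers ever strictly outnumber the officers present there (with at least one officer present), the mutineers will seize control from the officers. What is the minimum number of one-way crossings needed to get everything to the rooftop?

7

Counting alone: each trip to the rooftop takes at most 3 across and each return brings at least 1 back, so after t trips out (and t−1 returns) at most 3t − (t−1) of the 9 are across; that first reaches 9 at t = 4, so at least 7 crossings are needed.
The plan below uses exactly 7 crossings, so it is optimal:
1. 3 mutineers → the rooftop.  (the basement: 5O 1M; the rooftop: 0O 3M)
2. 1 mutineer ← the basement.  (the basement: 5O 2M; the rooftop: 0O 2M)
3. 3 officers → the rooftop.  (the basement: 2O 2M; the rooftop: 3O 2M)
4. 1 officer ← the basement.  (the basement: 3O 2M; the rooftop: 2O 2M)
5. 2 officers and 1 mutineer → the rooftop.  (the basement: 1O 1M; the rooftop: 4O 3M)
6. 1 officer ← the basement.  (the basement: 2O 1M; the rooftop: 3O 3M)
7. 2 officers and 1 mutineer → the rooftop.  (the basement: 0O 0M; the rooftop: 5O 4M)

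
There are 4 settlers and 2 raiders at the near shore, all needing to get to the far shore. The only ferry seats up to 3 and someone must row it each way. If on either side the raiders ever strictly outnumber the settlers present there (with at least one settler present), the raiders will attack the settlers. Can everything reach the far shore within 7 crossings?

Yes — this plan uses 5 crossings (≤ 7):
1. 2 raiders → the far shore.  (the near shore: 4S 0R; the far shore: 0S 2R)
2. 1 raider ← the near shore.  (the near shore: 4S 1R; the far shore: 0S 1R)
3. 2 settlers and 1 raider → the far shore.  (the near shore: 2S 0R; the far shore: 2S 2R)
4. 1 raider ← the near shore.  (the near shore: 2S 1R; the far shore: 2S 1R)
5. 2 settlers and 1 raider → the far shore.  (the near shore: 0S 0R; the far shore: 4S 2R)

Yes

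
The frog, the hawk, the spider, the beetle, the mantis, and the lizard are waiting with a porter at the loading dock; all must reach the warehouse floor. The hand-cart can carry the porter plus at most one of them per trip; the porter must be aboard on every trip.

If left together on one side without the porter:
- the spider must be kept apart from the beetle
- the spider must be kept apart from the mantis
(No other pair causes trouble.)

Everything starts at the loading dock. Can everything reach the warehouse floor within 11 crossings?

No

Counting alone: the porter can take at most 1 across per trip to the warehouse floor, so moving all 6 needs at least 6 loaded trips out, with a return between consecutive ones — at least 11 crossings.
The safety rule pushes this higher. Following every safe sequence of crossings, the most of the 6 that can be at the warehouse floor as the hand-cart arrives there on crossing 11 is 5 — never all 6.
So the move cannot be finished within 11 crossings. (The shortest complete plan takes 13:)
1. Porter goes to the warehouse floor with the spider.  [the loading dock: the beetle, the frog, the hawk, the lizard, the mantis | the warehouse floor: the spider]
2. Porter goes back to the loading dock alone.  [the loading dock: the beetle, the frog, the hawk, the lizard, the mantis | the warehouse floor: the spider]
3. Porter goes to the warehouse floor with the frog.  [the loading dock: the beetle, the hawk, the lizard, the mantis | the warehouse floor: the frog, the spider]
4. Porter goes back to the loading dock alone.  [the loading dock: the beetle, the hawk, the lizard, the mantis | the warehouse floor: the frog, the spider]
5. Porter goes to the warehouse floor with the hawk.  [the loading dock: the beetle, the lizard, the mantis | the warehouse floor: the frog, the hawk, the spider]
6. Porter goes back to the loading dock alone.  [the loading dock: the beetle, the lizard, the mantis | the warehouse floor: the frog, the hawk, the spider]
7. Porter goes to the warehouse floor with the beetle.  [the loading dock: the lizard, the mantis | the warehouse floor: the beetle, the frog, the hawk, the spider]
8. Porter goes back to the loading dock with the spider.  [the loading dock: the lizard, the mantis, the spider | the warehouse floor: the beetle, the frog, the hawk]
9. Porter goes to the warehouse floor with the mantis.  [the loading dock: the lizard, the spider | the warehouse floor: the beetle, the frog, the hawk, the mantis]
10. Porter goes back to the loading dock alone.  [the loading dock: the lizard, the spider | the warehouse floor: the beetle, the frog, the hawk, the mantis]
11. Porter goes to the warehouse floor with the lizard.  [the loading dock: the spider | the warehouse floor: the beetle, the frog, the hawk, the lizard, the mantis]
12. Porter goes back to the loading dock alone.  [the loading dock: the spider | the warehouse floor: the beetle, the frog, the hawk, the lizard, the mantis]
13. Porter goes to the warehouse floor with the spider.  [the loading dock: — | the warehouse floor: the beetle, the frog, the hawk, the lizard, the mantis, the spider]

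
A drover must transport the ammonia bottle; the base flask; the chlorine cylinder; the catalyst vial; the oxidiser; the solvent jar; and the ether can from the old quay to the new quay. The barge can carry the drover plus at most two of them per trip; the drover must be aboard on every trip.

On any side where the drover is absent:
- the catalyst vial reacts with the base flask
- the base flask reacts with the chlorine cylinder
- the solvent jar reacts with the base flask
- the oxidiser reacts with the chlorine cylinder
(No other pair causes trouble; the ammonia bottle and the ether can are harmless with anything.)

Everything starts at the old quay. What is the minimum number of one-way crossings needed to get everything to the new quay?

7

Counting alone: the drover can take at most 2 across per trip to the new quay, so moving all 7 needs at least 4 loaded trips out, with a return between consecutive ones — at least 7 crossings.
The plan below uses exactly 7 crossings, so it is optimal:
1. Drover goes to the new quay with the base flask and the chlorine cylinder.
2. Drover goes back to the old quay with the base flask.
3. Drover goes to the new quay with the catalyst vial and the solvent jar.
4. Drover goes back to the old quay alone.
5. Drover goes to the new quay with the ammonia bottle and the ether can.
6. Drover goes back to the old quay alone.
7. Drover goes to the new quay with the base flask and the oxidiser.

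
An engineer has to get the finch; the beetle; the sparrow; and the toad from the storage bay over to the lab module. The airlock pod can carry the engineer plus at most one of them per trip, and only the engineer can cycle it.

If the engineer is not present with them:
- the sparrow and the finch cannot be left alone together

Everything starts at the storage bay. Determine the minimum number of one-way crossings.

7

Counting alone: the engineer can take at most 1 across per trip to the lab module, so moving all 4 needs at least 4 loaded trips out, with a return between consecutive ones — at least 7 crossings.
The plan below uses exactly 7 crossings, so it is optimal:
1. Engineer goes to the lab module with the finch.
2. Engineer goes back to the storage bay alone.
3. Engineer goes to the lab module with the beetle.
4. Engineer goes back to the storage bay alone.
5. Engineer goes to the lab module with the toad.
6. Engineer goes back to the storage bay alone.
7. Engineer goes to the lab module with the sparrow.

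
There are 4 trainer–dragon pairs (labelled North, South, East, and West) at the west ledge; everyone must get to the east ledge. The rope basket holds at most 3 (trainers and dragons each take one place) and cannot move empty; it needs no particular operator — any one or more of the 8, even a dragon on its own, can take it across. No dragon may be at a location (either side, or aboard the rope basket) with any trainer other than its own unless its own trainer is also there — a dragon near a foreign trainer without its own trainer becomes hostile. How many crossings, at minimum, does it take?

Counting alone: each trip to the east ledge takes at most 3 across and each return brings at least 1 back, so after t trips out (and t−1 returns) at most 3t − (t−1) of the 8 are across; that first reaches 8 at t = 4, so at least 7 crossings are needed.
The safety rule pushes this higher. Following every safe sequence of crossings, the most of the 8 that can be at the east ledge as the rope basket arrives there on crossing 7 is 7 — never all 8.
So no plan with fewer than 9 crossings exists, and this one achieves 9:
1. dragon North and trainer North cross → the east ledge.
2. trainer North crosses ← the west ledge.
3. dragon South, trainer North, and trainer South cross → the east ledge.
4. dragon North and trainer North cross ← the west ledge.
5. trainer East, trainer North, and trainer West cross → the east ledge.
6. dragon South crosses ← the west ledge.
7. dragon North and dragon South cross → the east ledge.
8. dragon North crosses ← the west ledge.
9. dragon East, dragon North, and dragon West cross → the east ledge.

9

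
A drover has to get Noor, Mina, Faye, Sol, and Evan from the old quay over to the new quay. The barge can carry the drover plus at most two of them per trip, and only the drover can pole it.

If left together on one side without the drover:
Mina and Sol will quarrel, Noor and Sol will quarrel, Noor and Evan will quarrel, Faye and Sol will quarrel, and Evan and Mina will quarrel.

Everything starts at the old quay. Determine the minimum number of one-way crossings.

Counting alone: the drover can take at most 2 across per trip to the new quay, so moving all 5 needs at least 3 loaded trips out, with a return between consecutive ones — at least 5 crossings.
The safety rule pushes this higher. Following every safe sequence of crossings, the most of the 5 that can be at the new quay as the barge arrives there on crossing 5 is 4 — never all 5.
So no plan with fewer than 7 crossings exists, and this one achieves 7:
1. Drover goes to the new quay with Evan and Sol.
2. Drover goes back to the old quay alone.
3. Drover goes to the new quay with Noor.
4. Drover goes back to the old quay with Evan and Sol.
5. Drover goes to the new quay with Faye and Mina.
6. Drover goes back to the old quay alone.
7. Drover goes to the new quay with Evan and Sol.

7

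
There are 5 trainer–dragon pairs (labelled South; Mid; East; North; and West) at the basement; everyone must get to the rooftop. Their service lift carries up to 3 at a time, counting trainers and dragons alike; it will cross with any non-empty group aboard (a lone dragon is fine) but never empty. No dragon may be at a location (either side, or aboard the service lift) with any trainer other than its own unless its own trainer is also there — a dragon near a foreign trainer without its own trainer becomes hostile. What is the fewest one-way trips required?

Counting alone: each trip to the rooftop takes at most 3 across and each return brings at least 1 back, so after t trips out (and t−1 returns) at most 3t − (t−1) of the 10 are across; that first reaches 10 at t = 5, so at least 9 crossings are needed.
The safety rule pushes this higher. Following every safe sequence of crossings, the most of the 10 that can be at the rooftop as the service lift arrives there on crossing 9 is 9 — never all 10.
So no plan with fewer than 11 crossings exists, and this one achieves 11:
1. dragon South and trainer South cross → the rooftop.
2. trainer South crosses ← the basement.
3. dragon East, dragon Mid, and dragon North cross → the rooftop.
4. dragon South crosses ← the basement.
5. trainer East, trainer Mid, and trainer North cross → the rooftop.
6. dragon Mid and trainer Mid cross ← the basement.
7. trainer Mid, trainer South, and trainer West cross → the rooftop.
8. dragon East crosses ← the basement.
9. dragon Mid and dragon South cross → the rooftop.
10. dragon South crosses ← the basement.
11. dragon East, dragon South, and dragon West cross → the rooftop.

11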